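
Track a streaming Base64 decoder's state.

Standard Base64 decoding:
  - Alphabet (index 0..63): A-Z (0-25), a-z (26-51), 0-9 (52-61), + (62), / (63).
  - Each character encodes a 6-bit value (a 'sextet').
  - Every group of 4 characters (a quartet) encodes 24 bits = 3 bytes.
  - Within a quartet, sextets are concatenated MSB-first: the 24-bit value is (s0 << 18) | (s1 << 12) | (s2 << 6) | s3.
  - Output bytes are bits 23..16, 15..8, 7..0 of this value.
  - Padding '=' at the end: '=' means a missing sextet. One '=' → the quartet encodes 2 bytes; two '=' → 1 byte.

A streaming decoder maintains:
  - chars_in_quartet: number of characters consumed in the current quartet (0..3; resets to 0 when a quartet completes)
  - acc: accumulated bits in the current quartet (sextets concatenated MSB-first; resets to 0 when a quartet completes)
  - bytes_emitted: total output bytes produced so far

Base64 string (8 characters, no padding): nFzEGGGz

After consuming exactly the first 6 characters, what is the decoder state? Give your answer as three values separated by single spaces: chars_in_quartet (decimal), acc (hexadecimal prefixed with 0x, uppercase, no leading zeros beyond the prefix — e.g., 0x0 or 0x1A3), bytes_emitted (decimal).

Answer: 2 0x186 3

Derivation:
After char 0 ('n'=39): chars_in_quartet=1 acc=0x27 bytes_emitted=0
After char 1 ('F'=5): chars_in_quartet=2 acc=0x9C5 bytes_emitted=0
After char 2 ('z'=51): chars_in_quartet=3 acc=0x27173 bytes_emitted=0
After char 3 ('E'=4): chars_in_quartet=4 acc=0x9C5CC4 -> emit 9C 5C C4, reset; bytes_emitted=3
After char 4 ('G'=6): chars_in_quartet=1 acc=0x6 bytes_emitted=3
After char 5 ('G'=6): chars_in_quartet=2 acc=0x186 bytes_emitted=3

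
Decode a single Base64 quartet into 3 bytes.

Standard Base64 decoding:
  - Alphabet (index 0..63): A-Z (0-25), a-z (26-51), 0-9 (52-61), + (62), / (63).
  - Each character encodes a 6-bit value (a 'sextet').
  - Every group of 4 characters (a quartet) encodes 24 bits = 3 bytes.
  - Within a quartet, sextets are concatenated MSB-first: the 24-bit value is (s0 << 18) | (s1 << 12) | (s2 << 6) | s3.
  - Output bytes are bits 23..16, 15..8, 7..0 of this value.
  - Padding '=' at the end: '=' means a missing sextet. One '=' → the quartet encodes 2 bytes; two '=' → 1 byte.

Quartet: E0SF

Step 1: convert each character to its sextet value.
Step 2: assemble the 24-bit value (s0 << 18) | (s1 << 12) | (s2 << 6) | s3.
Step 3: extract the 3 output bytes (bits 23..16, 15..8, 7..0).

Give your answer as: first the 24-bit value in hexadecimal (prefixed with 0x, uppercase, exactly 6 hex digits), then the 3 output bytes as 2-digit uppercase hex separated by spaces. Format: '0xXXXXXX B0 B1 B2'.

Sextets: E=4, 0=52, S=18, F=5
24-bit: (4<<18) | (52<<12) | (18<<6) | 5
      = 0x100000 | 0x034000 | 0x000480 | 0x000005
      = 0x134485
Bytes: (v>>16)&0xFF=13, (v>>8)&0xFF=44, v&0xFF=85

Answer: 0x134485 13 44 85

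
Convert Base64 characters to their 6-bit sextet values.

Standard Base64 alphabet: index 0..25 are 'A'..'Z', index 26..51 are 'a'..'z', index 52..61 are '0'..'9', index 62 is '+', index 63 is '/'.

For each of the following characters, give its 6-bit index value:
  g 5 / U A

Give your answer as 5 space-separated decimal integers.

'g': a..z range, 26 + ord('g') − ord('a') = 32
'5': 0..9 range, 52 + ord('5') − ord('0') = 57
'/': index 63
'U': A..Z range, ord('U') − ord('A') = 20
'A': A..Z range, ord('A') − ord('A') = 0

Answer: 32 57 63 20 0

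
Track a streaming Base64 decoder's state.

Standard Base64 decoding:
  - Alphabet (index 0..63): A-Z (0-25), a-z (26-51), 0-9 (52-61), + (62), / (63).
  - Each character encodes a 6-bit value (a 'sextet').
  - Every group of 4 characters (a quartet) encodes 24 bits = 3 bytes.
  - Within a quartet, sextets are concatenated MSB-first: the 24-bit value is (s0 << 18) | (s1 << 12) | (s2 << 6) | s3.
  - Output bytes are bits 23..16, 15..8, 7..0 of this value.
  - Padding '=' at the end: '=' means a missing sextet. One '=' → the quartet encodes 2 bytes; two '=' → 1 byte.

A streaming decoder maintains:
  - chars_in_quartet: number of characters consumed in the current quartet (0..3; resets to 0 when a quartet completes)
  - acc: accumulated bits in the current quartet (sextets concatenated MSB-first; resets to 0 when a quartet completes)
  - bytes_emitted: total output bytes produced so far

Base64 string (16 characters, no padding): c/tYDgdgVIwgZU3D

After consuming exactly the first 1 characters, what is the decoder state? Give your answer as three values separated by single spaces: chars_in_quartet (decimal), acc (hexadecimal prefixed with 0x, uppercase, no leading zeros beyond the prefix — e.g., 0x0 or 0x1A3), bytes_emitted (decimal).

Answer: 1 0x1C 0

Derivation:
After char 0 ('c'=28): chars_in_quartet=1 acc=0x1C bytes_emitted=0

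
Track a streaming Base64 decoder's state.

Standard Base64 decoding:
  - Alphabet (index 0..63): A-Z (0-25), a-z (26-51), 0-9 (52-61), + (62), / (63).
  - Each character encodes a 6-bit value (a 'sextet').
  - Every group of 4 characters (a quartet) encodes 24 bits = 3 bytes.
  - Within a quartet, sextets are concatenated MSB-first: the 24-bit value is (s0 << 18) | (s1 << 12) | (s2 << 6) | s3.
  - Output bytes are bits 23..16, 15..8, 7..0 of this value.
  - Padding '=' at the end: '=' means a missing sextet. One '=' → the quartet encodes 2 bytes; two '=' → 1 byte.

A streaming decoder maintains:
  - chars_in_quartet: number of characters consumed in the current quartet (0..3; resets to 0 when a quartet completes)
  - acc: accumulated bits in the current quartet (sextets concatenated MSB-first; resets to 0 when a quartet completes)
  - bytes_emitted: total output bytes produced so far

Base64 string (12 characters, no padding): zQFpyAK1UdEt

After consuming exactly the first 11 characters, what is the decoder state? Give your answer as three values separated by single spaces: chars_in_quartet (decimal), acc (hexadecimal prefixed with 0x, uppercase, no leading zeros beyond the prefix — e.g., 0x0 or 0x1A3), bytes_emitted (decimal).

After char 0 ('z'=51): chars_in_quartet=1 acc=0x33 bytes_emitted=0
After char 1 ('Q'=16): chars_in_quartet=2 acc=0xCD0 bytes_emitted=0
After char 2 ('F'=5): chars_in_quartet=3 acc=0x33405 bytes_emitted=0
After char 3 ('p'=41): chars_in_quartet=4 acc=0xCD0169 -> emit CD 01 69, reset; bytes_emitted=3
After char 4 ('y'=50): chars_in_quartet=1 acc=0x32 bytes_emitted=3
After char 5 ('A'=0): chars_in_quartet=2 acc=0xC80 bytes_emitted=3
After char 6 ('K'=10): chars_in_quartet=3 acc=0x3200A bytes_emitted=3
After char 7 ('1'=53): chars_in_quartet=4 acc=0xC802B5 -> emit C8 02 B5, reset; bytes_emitted=6
After char 8 ('U'=20): chars_in_quartet=1 acc=0x14 bytes_emitted=6
After char 9 ('d'=29): chars_in_quartet=2 acc=0x51D bytes_emitted=6
After char 10 ('E'=4): chars_in_quartet=3 acc=0x14744 bytes_emitted=6

Answer: 3 0x14744 6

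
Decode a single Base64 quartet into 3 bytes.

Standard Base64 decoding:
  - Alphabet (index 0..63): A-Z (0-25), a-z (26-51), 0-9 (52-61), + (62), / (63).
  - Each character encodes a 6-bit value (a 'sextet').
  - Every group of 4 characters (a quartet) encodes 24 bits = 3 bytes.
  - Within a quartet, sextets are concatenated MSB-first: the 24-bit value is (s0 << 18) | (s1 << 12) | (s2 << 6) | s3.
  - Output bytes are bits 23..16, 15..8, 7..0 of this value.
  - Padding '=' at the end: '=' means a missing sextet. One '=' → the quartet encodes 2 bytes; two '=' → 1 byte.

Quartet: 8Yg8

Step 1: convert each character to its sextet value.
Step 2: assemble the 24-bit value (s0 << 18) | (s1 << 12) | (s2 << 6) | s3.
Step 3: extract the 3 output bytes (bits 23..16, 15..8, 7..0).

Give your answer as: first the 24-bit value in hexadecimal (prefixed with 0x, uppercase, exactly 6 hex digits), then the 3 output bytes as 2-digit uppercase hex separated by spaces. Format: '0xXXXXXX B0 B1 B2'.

Sextets: 8=60, Y=24, g=32, 8=60
24-bit: (60<<18) | (24<<12) | (32<<6) | 60
      = 0xF00000 | 0x018000 | 0x000800 | 0x00003C
      = 0xF1883C
Bytes: (v>>16)&0xFF=F1, (v>>8)&0xFF=88, v&0xFF=3C

Answer: 0xF1883C F1 88 3C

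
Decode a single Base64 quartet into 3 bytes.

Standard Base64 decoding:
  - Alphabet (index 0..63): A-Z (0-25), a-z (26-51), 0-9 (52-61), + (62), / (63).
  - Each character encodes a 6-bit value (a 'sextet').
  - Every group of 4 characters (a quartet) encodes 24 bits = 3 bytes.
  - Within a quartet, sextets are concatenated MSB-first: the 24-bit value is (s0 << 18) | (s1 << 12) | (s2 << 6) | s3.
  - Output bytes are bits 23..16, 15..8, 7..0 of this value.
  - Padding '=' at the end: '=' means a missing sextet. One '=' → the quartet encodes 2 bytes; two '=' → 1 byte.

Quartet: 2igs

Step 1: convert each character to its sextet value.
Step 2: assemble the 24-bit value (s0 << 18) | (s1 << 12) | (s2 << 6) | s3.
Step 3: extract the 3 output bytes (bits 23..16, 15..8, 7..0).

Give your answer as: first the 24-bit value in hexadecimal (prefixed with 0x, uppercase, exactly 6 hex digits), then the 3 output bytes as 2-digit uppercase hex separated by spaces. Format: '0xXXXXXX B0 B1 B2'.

Sextets: 2=54, i=34, g=32, s=44
24-bit: (54<<18) | (34<<12) | (32<<6) | 44
      = 0xD80000 | 0x022000 | 0x000800 | 0x00002C
      = 0xDA282C
Bytes: (v>>16)&0xFF=DA, (v>>8)&0xFF=28, v&0xFF=2C

Answer: 0xDA282C DA 28 2C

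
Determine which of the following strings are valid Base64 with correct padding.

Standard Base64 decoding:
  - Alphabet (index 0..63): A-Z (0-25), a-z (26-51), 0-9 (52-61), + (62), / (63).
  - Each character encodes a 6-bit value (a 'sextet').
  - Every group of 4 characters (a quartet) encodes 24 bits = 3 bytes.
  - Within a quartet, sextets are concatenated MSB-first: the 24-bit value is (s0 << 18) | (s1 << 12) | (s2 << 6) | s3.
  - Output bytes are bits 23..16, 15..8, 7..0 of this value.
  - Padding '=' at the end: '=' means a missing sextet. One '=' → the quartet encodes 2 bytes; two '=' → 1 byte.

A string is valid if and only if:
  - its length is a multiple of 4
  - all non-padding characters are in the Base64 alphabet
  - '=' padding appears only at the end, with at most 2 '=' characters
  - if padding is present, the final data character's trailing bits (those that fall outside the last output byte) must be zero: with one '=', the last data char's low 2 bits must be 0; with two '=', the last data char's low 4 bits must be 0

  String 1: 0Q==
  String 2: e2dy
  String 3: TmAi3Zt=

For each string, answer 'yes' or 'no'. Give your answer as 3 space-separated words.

Answer: yes yes no

Derivation:
String 1: '0Q==' → valid
String 2: 'e2dy' → valid
String 3: 'TmAi3Zt=' → invalid (bad trailing bits)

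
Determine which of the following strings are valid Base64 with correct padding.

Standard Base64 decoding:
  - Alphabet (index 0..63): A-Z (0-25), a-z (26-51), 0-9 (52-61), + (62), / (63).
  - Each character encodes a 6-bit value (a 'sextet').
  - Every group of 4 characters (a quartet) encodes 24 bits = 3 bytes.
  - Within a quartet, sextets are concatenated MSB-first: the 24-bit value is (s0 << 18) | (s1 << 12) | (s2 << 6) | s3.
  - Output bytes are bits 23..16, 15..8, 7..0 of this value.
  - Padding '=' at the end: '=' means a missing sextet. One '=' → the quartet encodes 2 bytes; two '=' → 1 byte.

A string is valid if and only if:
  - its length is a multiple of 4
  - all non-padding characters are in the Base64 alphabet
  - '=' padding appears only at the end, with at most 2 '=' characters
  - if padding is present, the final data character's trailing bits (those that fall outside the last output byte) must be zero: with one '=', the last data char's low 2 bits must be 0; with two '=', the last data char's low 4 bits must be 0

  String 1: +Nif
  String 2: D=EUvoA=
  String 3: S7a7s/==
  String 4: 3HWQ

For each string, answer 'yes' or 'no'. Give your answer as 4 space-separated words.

Answer: yes no no yes

Derivation:
String 1: '+Nif' → valid
String 2: 'D=EUvoA=' → invalid (bad char(s): ['=']; '=' in middle)
String 3: 'S7a7s/==' → invalid (bad trailing bits)
String 4: '3HWQ' → valid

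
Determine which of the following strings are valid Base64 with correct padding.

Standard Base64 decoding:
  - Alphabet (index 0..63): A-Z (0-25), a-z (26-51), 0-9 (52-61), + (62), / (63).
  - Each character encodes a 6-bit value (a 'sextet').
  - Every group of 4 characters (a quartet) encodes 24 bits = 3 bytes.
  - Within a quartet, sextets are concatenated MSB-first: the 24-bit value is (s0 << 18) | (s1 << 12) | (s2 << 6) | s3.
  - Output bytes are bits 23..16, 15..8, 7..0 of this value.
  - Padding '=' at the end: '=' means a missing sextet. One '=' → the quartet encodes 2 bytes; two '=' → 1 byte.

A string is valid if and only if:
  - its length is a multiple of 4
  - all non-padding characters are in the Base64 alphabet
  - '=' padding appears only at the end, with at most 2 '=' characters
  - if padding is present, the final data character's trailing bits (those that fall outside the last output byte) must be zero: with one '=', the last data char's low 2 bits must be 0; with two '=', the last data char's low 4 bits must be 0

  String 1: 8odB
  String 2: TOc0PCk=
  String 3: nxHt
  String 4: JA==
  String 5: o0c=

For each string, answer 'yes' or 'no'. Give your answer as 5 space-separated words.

Answer: yes yes yes yes yes

Derivation:
String 1: '8odB' → valid
String 2: 'TOc0PCk=' → valid
String 3: 'nxHt' → valid
String 4: 'JA==' → valid
String 5: 'o0c=' → valid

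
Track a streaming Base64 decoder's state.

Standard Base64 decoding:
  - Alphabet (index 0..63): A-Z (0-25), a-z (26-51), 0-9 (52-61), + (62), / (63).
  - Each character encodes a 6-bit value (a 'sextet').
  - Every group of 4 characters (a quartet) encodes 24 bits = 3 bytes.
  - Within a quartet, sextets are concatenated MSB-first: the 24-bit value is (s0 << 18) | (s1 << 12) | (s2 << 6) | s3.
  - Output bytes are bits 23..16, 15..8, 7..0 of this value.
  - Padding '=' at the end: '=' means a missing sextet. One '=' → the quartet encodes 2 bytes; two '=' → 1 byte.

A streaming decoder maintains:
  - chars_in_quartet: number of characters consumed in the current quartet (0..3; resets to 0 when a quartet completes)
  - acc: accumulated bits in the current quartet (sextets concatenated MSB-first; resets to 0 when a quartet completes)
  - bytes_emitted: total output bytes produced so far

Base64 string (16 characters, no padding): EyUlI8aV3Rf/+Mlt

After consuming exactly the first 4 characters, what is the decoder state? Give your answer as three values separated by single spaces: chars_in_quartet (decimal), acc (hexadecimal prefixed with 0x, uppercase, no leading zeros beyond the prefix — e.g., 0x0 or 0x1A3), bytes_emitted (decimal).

Answer: 0 0x0 3

Derivation:
After char 0 ('E'=4): chars_in_quartet=1 acc=0x4 bytes_emitted=0
After char 1 ('y'=50): chars_in_quartet=2 acc=0x132 bytes_emitted=0
After char 2 ('U'=20): chars_in_quartet=3 acc=0x4C94 bytes_emitted=0
After char 3 ('l'=37): chars_in_quartet=4 acc=0x132525 -> emit 13 25 25, reset; bytes_emitted=3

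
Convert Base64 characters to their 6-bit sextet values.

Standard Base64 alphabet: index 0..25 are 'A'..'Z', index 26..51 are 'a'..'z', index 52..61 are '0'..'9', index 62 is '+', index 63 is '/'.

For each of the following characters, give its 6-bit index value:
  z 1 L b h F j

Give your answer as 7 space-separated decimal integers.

Answer: 51 53 11 27 33 5 35

Derivation:
'z': a..z range, 26 + ord('z') − ord('a') = 51
'1': 0..9 range, 52 + ord('1') − ord('0') = 53
'L': A..Z range, ord('L') − ord('A') = 11
'b': a..z range, 26 + ord('b') − ord('a') = 27
'h': a..z range, 26 + ord('h') − ord('a') = 33
'F': A..Z range, ord('F') − ord('A') = 5
'j': a..z range, 26 + ord('j') − ord('a') = 35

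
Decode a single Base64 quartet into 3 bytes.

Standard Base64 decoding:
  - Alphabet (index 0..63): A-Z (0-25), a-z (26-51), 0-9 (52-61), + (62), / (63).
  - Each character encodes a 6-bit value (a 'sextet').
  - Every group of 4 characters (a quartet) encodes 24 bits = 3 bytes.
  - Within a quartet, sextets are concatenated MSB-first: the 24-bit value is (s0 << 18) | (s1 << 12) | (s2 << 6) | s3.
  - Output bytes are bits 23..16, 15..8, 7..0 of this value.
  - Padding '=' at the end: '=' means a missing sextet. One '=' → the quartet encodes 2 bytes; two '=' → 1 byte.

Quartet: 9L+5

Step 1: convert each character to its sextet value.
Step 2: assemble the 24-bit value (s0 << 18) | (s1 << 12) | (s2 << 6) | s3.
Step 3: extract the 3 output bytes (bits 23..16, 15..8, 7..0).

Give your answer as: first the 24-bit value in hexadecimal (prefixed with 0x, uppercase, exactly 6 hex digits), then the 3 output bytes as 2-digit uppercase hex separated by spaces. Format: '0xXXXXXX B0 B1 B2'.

Sextets: 9=61, L=11, +=62, 5=57
24-bit: (61<<18) | (11<<12) | (62<<6) | 57
      = 0xF40000 | 0x00B000 | 0x000F80 | 0x000039
      = 0xF4BFB9
Bytes: (v>>16)&0xFF=F4, (v>>8)&0xFF=BF, v&0xFF=B9

Answer: 0xF4BFB9 F4 BF B9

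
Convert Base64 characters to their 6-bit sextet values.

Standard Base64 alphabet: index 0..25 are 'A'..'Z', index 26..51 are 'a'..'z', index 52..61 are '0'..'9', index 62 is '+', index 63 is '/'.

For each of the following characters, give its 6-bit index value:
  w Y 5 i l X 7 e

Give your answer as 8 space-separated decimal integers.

Answer: 48 24 57 34 37 23 59 30

Derivation:
'w': a..z range, 26 + ord('w') − ord('a') = 48
'Y': A..Z range, ord('Y') − ord('A') = 24
'5': 0..9 range, 52 + ord('5') − ord('0') = 57
'i': a..z range, 26 + ord('i') − ord('a') = 34
'l': a..z range, 26 + ord('l') − ord('a') = 37
'X': A..Z range, ord('X') − ord('A') = 23
'7': 0..9 range, 52 + ord('7') − ord('0') = 59
'e': a..z range, 26 + ord('e') − ord('a') = 30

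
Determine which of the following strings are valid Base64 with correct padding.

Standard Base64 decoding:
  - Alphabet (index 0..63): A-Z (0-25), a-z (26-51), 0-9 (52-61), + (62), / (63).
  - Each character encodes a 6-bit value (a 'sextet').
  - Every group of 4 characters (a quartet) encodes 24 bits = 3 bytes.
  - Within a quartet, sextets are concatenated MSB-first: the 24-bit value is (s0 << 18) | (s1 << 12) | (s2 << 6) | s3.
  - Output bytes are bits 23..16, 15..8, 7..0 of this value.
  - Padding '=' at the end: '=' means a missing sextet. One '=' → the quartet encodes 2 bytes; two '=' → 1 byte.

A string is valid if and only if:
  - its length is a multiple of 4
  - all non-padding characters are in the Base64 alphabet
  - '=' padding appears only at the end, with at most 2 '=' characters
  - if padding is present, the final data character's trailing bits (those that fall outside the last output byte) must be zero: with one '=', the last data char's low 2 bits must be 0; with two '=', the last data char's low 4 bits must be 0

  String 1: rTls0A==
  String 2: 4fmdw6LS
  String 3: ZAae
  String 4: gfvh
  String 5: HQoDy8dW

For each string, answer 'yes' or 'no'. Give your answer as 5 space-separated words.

Answer: yes yes yes yes yes

Derivation:
String 1: 'rTls0A==' → valid
String 2: '4fmdw6LS' → valid
String 3: 'ZAae' → valid
String 4: 'gfvh' → valid
String 5: 'HQoDy8dW' → valid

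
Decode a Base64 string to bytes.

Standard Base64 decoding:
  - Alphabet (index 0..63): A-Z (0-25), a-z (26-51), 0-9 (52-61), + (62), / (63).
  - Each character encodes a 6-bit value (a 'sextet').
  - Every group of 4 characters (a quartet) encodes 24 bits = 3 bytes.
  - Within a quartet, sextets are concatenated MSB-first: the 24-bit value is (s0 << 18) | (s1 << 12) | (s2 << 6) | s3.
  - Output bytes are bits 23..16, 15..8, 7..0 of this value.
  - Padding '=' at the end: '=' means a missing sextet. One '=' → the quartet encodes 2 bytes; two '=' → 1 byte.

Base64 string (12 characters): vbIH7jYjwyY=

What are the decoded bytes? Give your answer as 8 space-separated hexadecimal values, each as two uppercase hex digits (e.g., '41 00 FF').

After char 0 ('v'=47): chars_in_quartet=1 acc=0x2F bytes_emitted=0
After char 1 ('b'=27): chars_in_quartet=2 acc=0xBDB bytes_emitted=0
After char 2 ('I'=8): chars_in_quartet=3 acc=0x2F6C8 bytes_emitted=0
After char 3 ('H'=7): chars_in_quartet=4 acc=0xBDB207 -> emit BD B2 07, reset; bytes_emitted=3
After char 4 ('7'=59): chars_in_quartet=1 acc=0x3B bytes_emitted=3
After char 5 ('j'=35): chars_in_quartet=2 acc=0xEE3 bytes_emitted=3
After char 6 ('Y'=24): chars_in_quartet=3 acc=0x3B8D8 bytes_emitted=3
After char 7 ('j'=35): chars_in_quartet=4 acc=0xEE3623 -> emit EE 36 23, reset; bytes_emitted=6
After char 8 ('w'=48): chars_in_quartet=1 acc=0x30 bytes_emitted=6
After char 9 ('y'=50): chars_in_quartet=2 acc=0xC32 bytes_emitted=6
After char 10 ('Y'=24): chars_in_quartet=3 acc=0x30C98 bytes_emitted=6
Padding '=': partial quartet acc=0x30C98 -> emit C3 26; bytes_emitted=8

Answer: BD B2 07 EE 36 23 C3 26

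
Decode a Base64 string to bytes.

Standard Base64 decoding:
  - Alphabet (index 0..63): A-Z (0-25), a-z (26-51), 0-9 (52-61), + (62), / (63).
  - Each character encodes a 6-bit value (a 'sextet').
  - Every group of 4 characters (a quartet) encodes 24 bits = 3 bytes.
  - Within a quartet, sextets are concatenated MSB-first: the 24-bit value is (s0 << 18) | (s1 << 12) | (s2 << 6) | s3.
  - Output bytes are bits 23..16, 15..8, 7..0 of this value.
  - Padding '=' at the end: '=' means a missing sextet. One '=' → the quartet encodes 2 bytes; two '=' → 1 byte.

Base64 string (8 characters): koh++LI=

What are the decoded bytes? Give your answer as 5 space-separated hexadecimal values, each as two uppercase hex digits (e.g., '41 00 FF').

Answer: 92 88 7E F8 B2

Derivation:
After char 0 ('k'=36): chars_in_quartet=1 acc=0x24 bytes_emitted=0
After char 1 ('o'=40): chars_in_quartet=2 acc=0x928 bytes_emitted=0
After char 2 ('h'=33): chars_in_quartet=3 acc=0x24A21 bytes_emitted=0
After char 3 ('+'=62): chars_in_quartet=4 acc=0x92887E -> emit 92 88 7E, reset; bytes_emitted=3
After char 4 ('+'=62): chars_in_quartet=1 acc=0x3E bytes_emitted=3
After char 5 ('L'=11): chars_in_quartet=2 acc=0xF8B bytes_emitted=3
After char 6 ('I'=8): chars_in_quartet=3 acc=0x3E2C8 bytes_emitted=3
Padding '=': partial quartet acc=0x3E2C8 -> emit F8 B2; bytes_emitted=5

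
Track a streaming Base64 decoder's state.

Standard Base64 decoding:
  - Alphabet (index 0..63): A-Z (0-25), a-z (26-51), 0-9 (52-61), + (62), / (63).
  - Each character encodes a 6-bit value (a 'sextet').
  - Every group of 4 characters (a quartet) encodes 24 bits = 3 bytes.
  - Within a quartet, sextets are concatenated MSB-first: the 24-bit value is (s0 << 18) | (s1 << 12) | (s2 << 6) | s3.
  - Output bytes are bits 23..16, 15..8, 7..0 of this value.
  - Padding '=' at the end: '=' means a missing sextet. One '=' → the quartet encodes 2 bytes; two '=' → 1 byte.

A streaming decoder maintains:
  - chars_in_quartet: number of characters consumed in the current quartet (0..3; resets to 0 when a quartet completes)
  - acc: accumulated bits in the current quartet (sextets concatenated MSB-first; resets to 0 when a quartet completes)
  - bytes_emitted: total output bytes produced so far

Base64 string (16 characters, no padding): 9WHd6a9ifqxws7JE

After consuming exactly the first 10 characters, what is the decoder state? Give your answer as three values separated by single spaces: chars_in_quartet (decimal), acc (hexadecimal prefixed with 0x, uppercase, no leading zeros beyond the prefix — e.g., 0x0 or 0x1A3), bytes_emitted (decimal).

After char 0 ('9'=61): chars_in_quartet=1 acc=0x3D bytes_emitted=0
After char 1 ('W'=22): chars_in_quartet=2 acc=0xF56 bytes_emitted=0
After char 2 ('H'=7): chars_in_quartet=3 acc=0x3D587 bytes_emitted=0
After char 3 ('d'=29): chars_in_quartet=4 acc=0xF561DD -> emit F5 61 DD, reset; bytes_emitted=3
After char 4 ('6'=58): chars_in_quartet=1 acc=0x3A bytes_emitted=3
After char 5 ('a'=26): chars_in_quartet=2 acc=0xE9A bytes_emitted=3
After char 6 ('9'=61): chars_in_quartet=3 acc=0x3A6BD bytes_emitted=3
After char 7 ('i'=34): chars_in_quartet=4 acc=0xE9AF62 -> emit E9 AF 62, reset; bytes_emitted=6
After char 8 ('f'=31): chars_in_quartet=1 acc=0x1F bytes_emitted=6
After char 9 ('q'=42): chars_in_quartet=2 acc=0x7EA bytes_emitted=6

Answer: 2 0x7EA 6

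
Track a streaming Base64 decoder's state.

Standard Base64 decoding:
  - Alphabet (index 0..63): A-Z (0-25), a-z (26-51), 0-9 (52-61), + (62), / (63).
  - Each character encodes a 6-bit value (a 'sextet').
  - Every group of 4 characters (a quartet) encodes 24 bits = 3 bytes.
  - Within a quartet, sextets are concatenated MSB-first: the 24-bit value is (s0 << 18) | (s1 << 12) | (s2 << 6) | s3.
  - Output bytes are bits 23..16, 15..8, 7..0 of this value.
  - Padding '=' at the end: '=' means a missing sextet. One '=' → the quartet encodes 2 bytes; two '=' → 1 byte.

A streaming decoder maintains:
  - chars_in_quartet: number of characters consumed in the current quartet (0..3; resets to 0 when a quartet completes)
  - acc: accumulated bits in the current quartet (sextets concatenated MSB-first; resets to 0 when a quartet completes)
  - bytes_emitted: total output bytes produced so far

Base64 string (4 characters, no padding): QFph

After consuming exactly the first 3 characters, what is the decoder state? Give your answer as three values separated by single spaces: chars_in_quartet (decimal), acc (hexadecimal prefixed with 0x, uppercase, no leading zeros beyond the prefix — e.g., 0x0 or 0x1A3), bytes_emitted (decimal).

After char 0 ('Q'=16): chars_in_quartet=1 acc=0x10 bytes_emitted=0
After char 1 ('F'=5): chars_in_quartet=2 acc=0x405 bytes_emitted=0
After char 2 ('p'=41): chars_in_quartet=3 acc=0x10169 bytes_emitted=0

Answer: 3 0x10169 0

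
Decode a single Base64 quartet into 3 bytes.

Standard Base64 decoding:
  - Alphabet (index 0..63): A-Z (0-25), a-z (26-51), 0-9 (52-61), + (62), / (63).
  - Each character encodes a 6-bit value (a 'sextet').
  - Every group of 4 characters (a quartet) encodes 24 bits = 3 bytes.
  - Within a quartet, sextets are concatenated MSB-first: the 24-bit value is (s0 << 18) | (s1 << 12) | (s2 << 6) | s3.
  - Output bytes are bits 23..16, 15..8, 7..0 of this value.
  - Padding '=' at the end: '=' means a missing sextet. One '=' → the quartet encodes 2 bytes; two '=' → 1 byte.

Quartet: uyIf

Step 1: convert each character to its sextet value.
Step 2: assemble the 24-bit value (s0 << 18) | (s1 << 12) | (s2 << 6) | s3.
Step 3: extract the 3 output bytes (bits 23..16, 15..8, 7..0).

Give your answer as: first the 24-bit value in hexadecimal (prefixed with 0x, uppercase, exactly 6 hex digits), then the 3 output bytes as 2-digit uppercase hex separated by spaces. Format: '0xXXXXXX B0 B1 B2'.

Answer: 0xBB221F BB 22 1F

Derivation:
Sextets: u=46, y=50, I=8, f=31
24-bit: (46<<18) | (50<<12) | (8<<6) | 31
      = 0xB80000 | 0x032000 | 0x000200 | 0x00001F
      = 0xBB221F
Bytes: (v>>16)&0xFF=BB, (v>>8)&0xFF=22, v&0xFF=1F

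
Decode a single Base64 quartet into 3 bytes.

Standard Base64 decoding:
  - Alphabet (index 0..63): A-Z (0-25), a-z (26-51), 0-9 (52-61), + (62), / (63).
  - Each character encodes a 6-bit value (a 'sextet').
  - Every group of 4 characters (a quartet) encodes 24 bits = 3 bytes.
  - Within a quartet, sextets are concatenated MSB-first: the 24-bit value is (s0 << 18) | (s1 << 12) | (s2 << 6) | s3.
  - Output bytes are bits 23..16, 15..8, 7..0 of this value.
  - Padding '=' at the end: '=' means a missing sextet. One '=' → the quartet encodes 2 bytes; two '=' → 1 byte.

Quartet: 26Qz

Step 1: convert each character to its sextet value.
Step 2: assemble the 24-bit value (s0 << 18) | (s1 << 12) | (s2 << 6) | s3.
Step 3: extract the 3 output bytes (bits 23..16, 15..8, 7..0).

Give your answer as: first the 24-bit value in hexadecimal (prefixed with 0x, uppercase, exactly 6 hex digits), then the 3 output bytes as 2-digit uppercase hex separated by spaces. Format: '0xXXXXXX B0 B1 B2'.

Sextets: 2=54, 6=58, Q=16, z=51
24-bit: (54<<18) | (58<<12) | (16<<6) | 51
      = 0xD80000 | 0x03A000 | 0x000400 | 0x000033
      = 0xDBA433
Bytes: (v>>16)&0xFF=DB, (v>>8)&0xFF=A4, v&0xFF=33

Answer: 0xDBA433 DB A4 33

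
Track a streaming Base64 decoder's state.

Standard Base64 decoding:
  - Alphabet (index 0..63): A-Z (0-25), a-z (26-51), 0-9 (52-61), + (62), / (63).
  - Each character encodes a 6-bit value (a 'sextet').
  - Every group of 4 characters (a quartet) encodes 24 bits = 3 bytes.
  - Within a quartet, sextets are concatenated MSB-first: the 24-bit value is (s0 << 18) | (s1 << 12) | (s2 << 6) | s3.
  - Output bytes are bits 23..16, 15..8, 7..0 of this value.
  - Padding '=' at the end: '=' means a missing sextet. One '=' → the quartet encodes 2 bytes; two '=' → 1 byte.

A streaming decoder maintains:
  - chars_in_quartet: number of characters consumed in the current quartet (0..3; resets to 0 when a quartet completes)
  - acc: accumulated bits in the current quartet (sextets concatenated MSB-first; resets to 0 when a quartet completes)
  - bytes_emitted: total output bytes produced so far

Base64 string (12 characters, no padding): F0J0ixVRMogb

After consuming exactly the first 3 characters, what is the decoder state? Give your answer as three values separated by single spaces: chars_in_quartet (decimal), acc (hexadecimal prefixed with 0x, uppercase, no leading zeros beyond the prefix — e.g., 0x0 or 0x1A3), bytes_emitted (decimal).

After char 0 ('F'=5): chars_in_quartet=1 acc=0x5 bytes_emitted=0
After char 1 ('0'=52): chars_in_quartet=2 acc=0x174 bytes_emitted=0
After char 2 ('J'=9): chars_in_quartet=3 acc=0x5D09 bytes_emitted=0

Answer: 3 0x5D09 0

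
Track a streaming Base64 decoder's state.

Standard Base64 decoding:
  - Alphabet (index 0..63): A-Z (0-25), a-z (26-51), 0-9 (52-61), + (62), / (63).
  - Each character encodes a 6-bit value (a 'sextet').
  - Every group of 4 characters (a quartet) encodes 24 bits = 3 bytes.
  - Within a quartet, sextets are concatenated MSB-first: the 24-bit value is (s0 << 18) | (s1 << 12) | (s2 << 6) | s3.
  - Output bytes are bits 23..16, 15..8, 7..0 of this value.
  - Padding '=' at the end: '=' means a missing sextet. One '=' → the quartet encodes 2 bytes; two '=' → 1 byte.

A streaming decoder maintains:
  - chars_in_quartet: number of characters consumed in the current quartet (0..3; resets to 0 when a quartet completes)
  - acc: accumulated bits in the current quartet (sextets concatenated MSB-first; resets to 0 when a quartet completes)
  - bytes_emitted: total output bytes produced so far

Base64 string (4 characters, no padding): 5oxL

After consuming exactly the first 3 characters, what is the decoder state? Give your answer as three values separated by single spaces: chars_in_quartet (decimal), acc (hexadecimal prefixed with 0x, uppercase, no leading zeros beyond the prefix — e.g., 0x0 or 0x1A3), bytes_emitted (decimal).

After char 0 ('5'=57): chars_in_quartet=1 acc=0x39 bytes_emitted=0
After char 1 ('o'=40): chars_in_quartet=2 acc=0xE68 bytes_emitted=0
After char 2 ('x'=49): chars_in_quartet=3 acc=0x39A31 bytes_emitted=0

Answer: 3 0x39A31 0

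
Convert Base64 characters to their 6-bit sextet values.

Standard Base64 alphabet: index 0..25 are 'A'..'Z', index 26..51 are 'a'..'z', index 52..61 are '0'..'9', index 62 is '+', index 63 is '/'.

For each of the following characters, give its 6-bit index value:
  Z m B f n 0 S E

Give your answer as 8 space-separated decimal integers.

'Z': A..Z range, ord('Z') − ord('A') = 25
'm': a..z range, 26 + ord('m') − ord('a') = 38
'B': A..Z range, ord('B') − ord('A') = 1
'f': a..z range, 26 + ord('f') − ord('a') = 31
'n': a..z range, 26 + ord('n') − ord('a') = 39
'0': 0..9 range, 52 + ord('0') − ord('0') = 52
'S': A..Z range, ord('S') − ord('A') = 18
'E': A..Z range, ord('E') − ord('A') = 4

Answer: 25 38 1 31 39 52 18 4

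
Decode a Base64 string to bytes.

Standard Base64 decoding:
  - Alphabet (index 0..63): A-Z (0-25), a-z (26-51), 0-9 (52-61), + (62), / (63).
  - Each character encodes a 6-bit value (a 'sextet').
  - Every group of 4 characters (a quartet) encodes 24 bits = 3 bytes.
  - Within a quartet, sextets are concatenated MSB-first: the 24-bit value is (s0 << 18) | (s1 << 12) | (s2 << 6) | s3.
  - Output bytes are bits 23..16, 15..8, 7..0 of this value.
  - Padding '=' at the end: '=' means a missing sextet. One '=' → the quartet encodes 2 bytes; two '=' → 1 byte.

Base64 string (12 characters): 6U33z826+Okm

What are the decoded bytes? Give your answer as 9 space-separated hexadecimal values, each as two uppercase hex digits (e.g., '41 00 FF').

Answer: E9 4D F7 CF CD BA F8 E9 26

Derivation:
After char 0 ('6'=58): chars_in_quartet=1 acc=0x3A bytes_emitted=0
After char 1 ('U'=20): chars_in_quartet=2 acc=0xE94 bytes_emitted=0
After char 2 ('3'=55): chars_in_quartet=3 acc=0x3A537 bytes_emitted=0
After char 3 ('3'=55): chars_in_quartet=4 acc=0xE94DF7 -> emit E9 4D F7, reset; bytes_emitted=3
After char 4 ('z'=51): chars_in_quartet=1 acc=0x33 bytes_emitted=3
After char 5 ('8'=60): chars_in_quartet=2 acc=0xCFC bytes_emitted=3
After char 6 ('2'=54): chars_in_quartet=3 acc=0x33F36 bytes_emitted=3
After char 7 ('6'=58): chars_in_quartet=4 acc=0xCFCDBA -> emit CF CD BA, reset; bytes_emitted=6
After char 8 ('+'=62): chars_in_quartet=1 acc=0x3E bytes_emitted=6
After char 9 ('O'=14): chars_in_quartet=2 acc=0xF8E bytes_emitted=6
After char 10 ('k'=36): chars_in_quartet=3 acc=0x3E3A4 bytes_emitted=6
After char 11 ('m'=38): chars_in_quartet=4 acc=0xF8E926 -> emit F8 E9 26, reset; bytes_emitted=9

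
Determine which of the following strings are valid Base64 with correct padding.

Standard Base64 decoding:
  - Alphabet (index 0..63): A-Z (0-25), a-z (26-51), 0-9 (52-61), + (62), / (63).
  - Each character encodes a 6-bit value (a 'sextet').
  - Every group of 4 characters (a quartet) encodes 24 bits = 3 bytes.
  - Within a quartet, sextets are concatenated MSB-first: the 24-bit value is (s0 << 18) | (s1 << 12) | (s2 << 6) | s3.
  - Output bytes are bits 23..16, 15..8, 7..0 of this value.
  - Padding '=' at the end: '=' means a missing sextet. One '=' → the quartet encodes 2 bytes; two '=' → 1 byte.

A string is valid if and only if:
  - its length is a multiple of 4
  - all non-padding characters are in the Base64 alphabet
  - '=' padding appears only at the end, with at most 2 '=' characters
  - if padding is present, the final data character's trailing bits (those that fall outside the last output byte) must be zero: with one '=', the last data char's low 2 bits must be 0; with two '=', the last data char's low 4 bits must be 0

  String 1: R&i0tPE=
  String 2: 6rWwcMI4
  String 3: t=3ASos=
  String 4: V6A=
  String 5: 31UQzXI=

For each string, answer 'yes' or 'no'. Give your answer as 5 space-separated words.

Answer: no yes no yes yes

Derivation:
String 1: 'R&i0tPE=' → invalid (bad char(s): ['&'])
String 2: '6rWwcMI4' → valid
String 3: 't=3ASos=' → invalid (bad char(s): ['=']; '=' in middle)
String 4: 'V6A=' → valid
String 5: '31UQzXI=' → valid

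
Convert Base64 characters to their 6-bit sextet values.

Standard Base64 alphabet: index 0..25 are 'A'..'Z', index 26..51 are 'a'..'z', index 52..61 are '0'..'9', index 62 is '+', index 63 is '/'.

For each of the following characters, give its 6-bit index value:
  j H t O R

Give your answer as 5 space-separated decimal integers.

Answer: 35 7 45 14 17

Derivation:
'j': a..z range, 26 + ord('j') − ord('a') = 35
'H': A..Z range, ord('H') − ord('A') = 7
't': a..z range, 26 + ord('t') − ord('a') = 45
'O': A..Z range, ord('O') − ord('A') = 14
'R': A..Z range, ord('R') − ord('A') = 17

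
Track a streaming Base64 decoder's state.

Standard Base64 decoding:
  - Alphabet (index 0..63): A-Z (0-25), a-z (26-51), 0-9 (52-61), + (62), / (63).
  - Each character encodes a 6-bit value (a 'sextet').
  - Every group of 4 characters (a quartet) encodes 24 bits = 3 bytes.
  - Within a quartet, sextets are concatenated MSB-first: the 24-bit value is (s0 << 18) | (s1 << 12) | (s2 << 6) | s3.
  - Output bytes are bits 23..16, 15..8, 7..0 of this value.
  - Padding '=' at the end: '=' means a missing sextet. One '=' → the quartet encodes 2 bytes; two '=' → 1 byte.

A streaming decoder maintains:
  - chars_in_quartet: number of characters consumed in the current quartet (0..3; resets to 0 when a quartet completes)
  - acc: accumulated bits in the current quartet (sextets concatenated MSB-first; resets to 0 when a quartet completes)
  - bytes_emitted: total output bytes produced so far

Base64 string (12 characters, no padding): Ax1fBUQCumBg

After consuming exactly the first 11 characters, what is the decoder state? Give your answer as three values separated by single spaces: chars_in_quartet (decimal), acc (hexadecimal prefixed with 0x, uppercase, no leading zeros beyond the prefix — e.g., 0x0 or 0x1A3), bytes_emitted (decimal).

After char 0 ('A'=0): chars_in_quartet=1 acc=0x0 bytes_emitted=0
After char 1 ('x'=49): chars_in_quartet=2 acc=0x31 bytes_emitted=0
After char 2 ('1'=53): chars_in_quartet=3 acc=0xC75 bytes_emitted=0
After char 3 ('f'=31): chars_in_quartet=4 acc=0x31D5F -> emit 03 1D 5F, reset; bytes_emitted=3
After char 4 ('B'=1): chars_in_quartet=1 acc=0x1 bytes_emitted=3
After char 5 ('U'=20): chars_in_quartet=2 acc=0x54 bytes_emitted=3
After char 6 ('Q'=16): chars_in_quartet=3 acc=0x1510 bytes_emitted=3
After char 7 ('C'=2): chars_in_quartet=4 acc=0x54402 -> emit 05 44 02, reset; bytes_emitted=6
After char 8 ('u'=46): chars_in_quartet=1 acc=0x2E bytes_emitted=6
After char 9 ('m'=38): chars_in_quartet=2 acc=0xBA6 bytes_emitted=6
After char 10 ('B'=1): chars_in_quartet=3 acc=0x2E981 bytes_emitted=6

Answer: 3 0x2E981 6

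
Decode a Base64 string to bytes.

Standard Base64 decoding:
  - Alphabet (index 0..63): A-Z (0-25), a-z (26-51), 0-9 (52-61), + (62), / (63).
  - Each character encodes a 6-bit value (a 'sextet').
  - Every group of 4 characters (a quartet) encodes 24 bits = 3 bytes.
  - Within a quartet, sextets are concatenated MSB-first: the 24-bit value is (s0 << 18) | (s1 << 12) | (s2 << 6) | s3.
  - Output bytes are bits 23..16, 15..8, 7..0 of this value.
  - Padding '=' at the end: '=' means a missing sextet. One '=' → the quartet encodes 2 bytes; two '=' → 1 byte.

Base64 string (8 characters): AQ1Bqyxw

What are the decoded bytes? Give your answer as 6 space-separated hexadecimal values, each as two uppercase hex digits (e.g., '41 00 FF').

Answer: 01 0D 41 AB 2C 70

Derivation:
After char 0 ('A'=0): chars_in_quartet=1 acc=0x0 bytes_emitted=0
After char 1 ('Q'=16): chars_in_quartet=2 acc=0x10 bytes_emitted=0
After char 2 ('1'=53): chars_in_quartet=3 acc=0x435 bytes_emitted=0
After char 3 ('B'=1): chars_in_quartet=4 acc=0x10D41 -> emit 01 0D 41, reset; bytes_emitted=3
After char 4 ('q'=42): chars_in_quartet=1 acc=0x2A bytes_emitted=3
After char 5 ('y'=50): chars_in_quartet=2 acc=0xAB2 bytes_emitted=3
After char 6 ('x'=49): chars_in_quartet=3 acc=0x2ACB1 bytes_emitted=3
After char 7 ('w'=48): chars_in_quartet=4 acc=0xAB2C70 -> emit AB 2C 70, reset; bytes_emitted=6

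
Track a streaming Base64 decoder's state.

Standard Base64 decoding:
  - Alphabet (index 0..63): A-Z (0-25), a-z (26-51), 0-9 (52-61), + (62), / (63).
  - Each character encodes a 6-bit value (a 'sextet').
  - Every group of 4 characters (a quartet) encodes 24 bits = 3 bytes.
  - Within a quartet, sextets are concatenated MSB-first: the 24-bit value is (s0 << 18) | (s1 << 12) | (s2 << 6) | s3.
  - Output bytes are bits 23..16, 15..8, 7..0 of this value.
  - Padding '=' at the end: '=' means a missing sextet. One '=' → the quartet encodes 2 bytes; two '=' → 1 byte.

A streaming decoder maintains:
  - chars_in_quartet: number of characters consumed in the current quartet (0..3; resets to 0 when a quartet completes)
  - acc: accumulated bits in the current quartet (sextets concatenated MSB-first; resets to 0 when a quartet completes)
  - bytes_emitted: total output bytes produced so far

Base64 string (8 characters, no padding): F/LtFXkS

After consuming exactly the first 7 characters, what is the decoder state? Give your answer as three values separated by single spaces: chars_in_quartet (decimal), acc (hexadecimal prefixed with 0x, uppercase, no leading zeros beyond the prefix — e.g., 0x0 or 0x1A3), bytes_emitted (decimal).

After char 0 ('F'=5): chars_in_quartet=1 acc=0x5 bytes_emitted=0
After char 1 ('/'=63): chars_in_quartet=2 acc=0x17F bytes_emitted=0
After char 2 ('L'=11): chars_in_quartet=3 acc=0x5FCB bytes_emitted=0
After char 3 ('t'=45): chars_in_quartet=4 acc=0x17F2ED -> emit 17 F2 ED, reset; bytes_emitted=3
After char 4 ('F'=5): chars_in_quartet=1 acc=0x5 bytes_emitted=3
After char 5 ('X'=23): chars_in_quartet=2 acc=0x157 bytes_emitted=3
After char 6 ('k'=36): chars_in_quartet=3 acc=0x55E4 bytes_emitted=3

Answer: 3 0x55E4 3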